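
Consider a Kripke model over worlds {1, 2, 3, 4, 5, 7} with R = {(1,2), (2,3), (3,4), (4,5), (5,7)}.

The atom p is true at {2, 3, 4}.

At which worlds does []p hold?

1: successors {2}; p there: 2:T. ✓
2: successors {3}; p there: 3:T. ✓
3: successors {4}; p there: 4:T. ✓
4: successors {5}; p there: 5:F. ✗
5: successors {7}; p there: 7:F. ✗
7: no successors, so []p holds vacuously. ✓

{1, 2, 3, 7}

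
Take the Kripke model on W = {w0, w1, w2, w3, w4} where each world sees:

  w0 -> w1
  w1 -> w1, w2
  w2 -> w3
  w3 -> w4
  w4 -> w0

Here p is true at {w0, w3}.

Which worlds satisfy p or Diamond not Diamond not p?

{w0, w1, w3}

w0: p is T, Diamond not Diamond not p is F. ✓
w1: p is F, Diamond not Diamond not p is T. ✓
w2: p is F, Diamond not Diamond not p is F. ✗
w3: p is T, Diamond not Diamond not p is T. ✓
w4: p is F, Diamond not Diamond not p is F. ✗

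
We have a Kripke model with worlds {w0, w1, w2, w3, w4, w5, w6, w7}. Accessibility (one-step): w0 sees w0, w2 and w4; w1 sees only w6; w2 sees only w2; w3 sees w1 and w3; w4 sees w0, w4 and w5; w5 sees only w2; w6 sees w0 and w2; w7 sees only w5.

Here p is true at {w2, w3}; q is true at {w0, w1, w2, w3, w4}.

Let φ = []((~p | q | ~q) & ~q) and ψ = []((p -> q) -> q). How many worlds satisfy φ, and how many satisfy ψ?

2 and 5

For []((~p | q | ~q) & ~q):
w0: successors {w0, w2, w4}; (~p | q | ~q) & ~q there: w0:F, w2:F, w4:F. ✗
w1: successors {w6}; (~p | q | ~q) & ~q there: w6:T. ✓
w2: successors {w2}; (~p | q | ~q) & ~q there: w2:F. ✗
w3: successors {w1, w3}; (~p | q | ~q) & ~q there: w1:F, w3:F. ✗
w4: successors {w0, w4, w5}; (~p | q | ~q) & ~q there: w0:F, w4:F, w5:T. ✗
w5: successors {w2}; (~p | q | ~q) & ~q there: w2:F. ✗
w6: successors {w0, w2}; (~p | q | ~q) & ~q there: w0:F, w2:F. ✗
w7: successors {w5}; (~p | q | ~q) & ~q there: w5:T. ✓
— 2 worlds.
For []((p -> q) -> q):
w0: successors {w0, w2, w4}; (p -> q) -> q there: w0:T, w2:T, w4:T. ✓
w1: successors {w6}; (p -> q) -> q there: w6:F. ✗
w2: successors {w2}; (p -> q) -> q there: w2:T. ✓
w3: successors {w1, w3}; (p -> q) -> q there: w1:T, w3:T. ✓
w4: successors {w0, w4, w5}; (p -> q) -> q there: w0:T, w4:T, w5:F. ✗
w5: successors {w2}; (p -> q) -> q there: w2:T. ✓
w6: successors {w0, w2}; (p -> q) -> q there: w0:T, w2:T. ✓
w7: successors {w5}; (p -> q) -> q there: w5:F. ✗
— 5 worlds.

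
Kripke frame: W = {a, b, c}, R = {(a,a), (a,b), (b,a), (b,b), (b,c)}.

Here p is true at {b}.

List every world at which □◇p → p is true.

{b}

a: □◇p is T, p is F. ✗
b: □◇p is F, p is T. ✓
c: □◇p is T, p is F. ✗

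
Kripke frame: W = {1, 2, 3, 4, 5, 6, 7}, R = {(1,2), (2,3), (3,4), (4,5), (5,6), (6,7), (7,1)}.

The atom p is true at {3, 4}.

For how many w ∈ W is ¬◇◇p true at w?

5

1: ◇◇p is T. ✗
2: ◇◇p is T. ✗
3: ◇◇p is F. ✓
4: ◇◇p is F. ✓
5: ◇◇p is F. ✓
6: ◇◇p is F. ✓
7: ◇◇p is F. ✓
Satisfying worlds: {3, 4, 5, 6, 7}.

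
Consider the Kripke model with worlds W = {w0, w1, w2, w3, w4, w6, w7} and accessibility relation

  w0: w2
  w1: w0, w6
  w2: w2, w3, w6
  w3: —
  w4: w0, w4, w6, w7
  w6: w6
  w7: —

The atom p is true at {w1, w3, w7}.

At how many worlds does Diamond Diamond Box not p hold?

5

w0: successors {w2}; Diamond Box not p there: w2:T. ✓
w1: successors {w0, w6}; Diamond Box not p there: w0:F, w6:T. ✓
w2: successors {w2, w3, w6}; Diamond Box not p there: w2:T, w3:F, w6:T. ✓
w3: no successors, so Diamond Diamond Box not p fails. ✗
w4: successors {w0, w4, w6, w7}; Diamond Box not p there: w0:F, w4:T, w6:T, w7:F. ✓
w6: successors {w6}; Diamond Box not p there: w6:T. ✓
w7: no successors, so Diamond Diamond Box not p fails. ✗
Satisfying worlds: {w0, w1, w2, w4, w6}.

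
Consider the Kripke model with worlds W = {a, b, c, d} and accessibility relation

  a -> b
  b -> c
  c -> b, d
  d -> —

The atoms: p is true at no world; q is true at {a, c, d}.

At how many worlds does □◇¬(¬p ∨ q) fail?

a: successors {b}; ◇¬(¬p ∨ q) there: b:F. ✗
b: successors {c}; ◇¬(¬p ∨ q) there: c:F. ✗
c: successors {b, d}; ◇¬(¬p ∨ q) there: b:F, d:F. ✗
d: no successors, so □◇¬(¬p ∨ q) holds vacuously. ✓
Satisfying worlds: {d}.
So □◇¬(¬p ∨ q) fails at the other 3 worlds.

3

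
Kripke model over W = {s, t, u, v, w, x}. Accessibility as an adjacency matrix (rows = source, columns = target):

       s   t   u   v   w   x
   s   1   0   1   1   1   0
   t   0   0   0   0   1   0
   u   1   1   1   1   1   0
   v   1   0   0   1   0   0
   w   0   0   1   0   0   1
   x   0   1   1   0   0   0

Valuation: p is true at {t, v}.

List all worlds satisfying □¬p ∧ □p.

s: □¬p is F, □p is F. ✗
t: □¬p is T, □p is F. ✗
u: □¬p is F, □p is F. ✗
v: □¬p is F, □p is F. ✗
w: □¬p is T, □p is F. ✗
x: □¬p is F, □p is F. ✗

∅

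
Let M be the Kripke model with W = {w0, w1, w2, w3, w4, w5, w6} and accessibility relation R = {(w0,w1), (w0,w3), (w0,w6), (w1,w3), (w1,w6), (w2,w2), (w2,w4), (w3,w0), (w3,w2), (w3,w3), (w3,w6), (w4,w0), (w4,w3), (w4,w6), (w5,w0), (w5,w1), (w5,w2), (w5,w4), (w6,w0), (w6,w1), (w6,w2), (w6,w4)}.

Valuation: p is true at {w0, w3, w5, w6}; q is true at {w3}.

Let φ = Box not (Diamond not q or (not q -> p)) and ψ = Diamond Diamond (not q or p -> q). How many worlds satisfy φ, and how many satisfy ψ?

For Box not (Diamond not q or (not q -> p)):
w0: successors {w1, w3, w6}; not (Diamond not q or (not q -> p)) there: w1:F, w3:F, w6:F. ✗
w1: successors {w3, w6}; not (Diamond not q or (not q -> p)) there: w3:F, w6:F. ✗
w2: successors {w2, w4}; not (Diamond not q or (not q -> p)) there: w2:F, w4:F. ✗
w3: successors {w0, w2, w3, w6}; not (Diamond not q or (not q -> p)) there: w0:F, w2:F, w3:F, w6:F. ✗
w4: successors {w0, w3, w6}; not (Diamond not q or (not q -> p)) there: w0:F, w3:F, w6:F. ✗
w5: successors {w0, w1, w2, w4}; not (Diamond not q or (not q -> p)) there: w0:F, w1:F, w2:F, w4:F. ✗
w6: successors {w0, w1, w2, w4}; not (Diamond not q or (not q -> p)) there: w0:F, w1:F, w2:F, w4:F. ✗
— 0 worlds.
For Diamond Diamond (not q or p -> q):
w0: successors {w1, w3, w6}; Diamond (not q or p -> q) there: w1:T, w3:T, w6:F. ✓
w1: successors {w3, w6}; Diamond (not q or p -> q) there: w3:T, w6:F. ✓
w2: successors {w2, w4}; Diamond (not q or p -> q) there: w2:F, w4:T. ✓
w3: successors {w0, w2, w3, w6}; Diamond (not q or p -> q) there: w0:T, w2:F, w3:T, w6:F. ✓
w4: successors {w0, w3, w6}; Diamond (not q or p -> q) there: w0:T, w3:T, w6:F. ✓
w5: successors {w0, w1, w2, w4}; Diamond (not q or p -> q) there: w0:T, w1:T, w2:F, w4:T. ✓
w6: successors {w0, w1, w2, w4}; Diamond (not q or p -> q) there: w0:T, w1:T, w2:F, w4:T. ✓
— 7 worlds.

0 and 7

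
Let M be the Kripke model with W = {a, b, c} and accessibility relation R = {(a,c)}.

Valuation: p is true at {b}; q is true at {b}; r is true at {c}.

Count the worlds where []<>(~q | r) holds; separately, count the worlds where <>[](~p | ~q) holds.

For []<>(~q | r):
a: successors {c}; <>(~q | r) there: c:F. ✗
b: no successors, so []<>(~q | r) holds vacuously. ✓
c: no successors, so []<>(~q | r) holds vacuously. ✓
— 2 worlds.
For <>[](~p | ~q):
a: successors {c}; [](~p | ~q) there: c:T. ✓
b: no successors, so <>[](~p | ~q) fails. ✗
c: no successors, so <>[](~p | ~q) fails. ✗
— 1 world.

2 and 1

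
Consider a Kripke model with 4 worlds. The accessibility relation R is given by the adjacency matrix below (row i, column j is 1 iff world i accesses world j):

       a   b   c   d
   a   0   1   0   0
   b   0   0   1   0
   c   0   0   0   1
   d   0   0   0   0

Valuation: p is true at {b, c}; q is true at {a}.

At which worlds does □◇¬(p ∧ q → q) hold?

{d}

a: successors {b}; ◇¬(p ∧ q → q) there: b:F. ✗
b: successors {c}; ◇¬(p ∧ q → q) there: c:F. ✗
c: successors {d}; ◇¬(p ∧ q → q) there: d:F. ✗
d: no successors, so □◇¬(p ∧ q → q) holds vacuously. ✓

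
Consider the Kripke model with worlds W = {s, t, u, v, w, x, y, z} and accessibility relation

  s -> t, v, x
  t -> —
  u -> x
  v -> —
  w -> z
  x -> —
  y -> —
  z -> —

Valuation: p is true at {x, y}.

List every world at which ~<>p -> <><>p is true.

{s, u}

s: ~<>p is F, <><>p is F. ✓
t: ~<>p is T, <><>p is F. ✗
u: ~<>p is F, <><>p is F. ✓
v: ~<>p is T, <><>p is F. ✗
w: ~<>p is T, <><>p is F. ✗
x: ~<>p is T, <><>p is F. ✗
y: ~<>p is T, <><>p is F. ✗
z: ~<>p is T, <><>p is F. ✗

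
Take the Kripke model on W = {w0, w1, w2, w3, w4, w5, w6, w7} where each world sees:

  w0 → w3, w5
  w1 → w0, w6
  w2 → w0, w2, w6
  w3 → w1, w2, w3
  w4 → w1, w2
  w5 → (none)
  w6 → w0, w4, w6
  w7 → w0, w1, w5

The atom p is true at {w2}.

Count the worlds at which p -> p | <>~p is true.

w0: p is F, p | <>~p is T. ✓
w1: p is F, p | <>~p is T. ✓
w2: p is T, p | <>~p is T. ✓
w3: p is F, p | <>~p is T. ✓
w4: p is F, p | <>~p is T. ✓
w5: p is F, p | <>~p is F. ✓
w6: p is F, p | <>~p is T. ✓
w7: p is F, p | <>~p is T. ✓
Satisfying worlds: {w0, w1, w2, w3, w4, w5, w6, w7}.

8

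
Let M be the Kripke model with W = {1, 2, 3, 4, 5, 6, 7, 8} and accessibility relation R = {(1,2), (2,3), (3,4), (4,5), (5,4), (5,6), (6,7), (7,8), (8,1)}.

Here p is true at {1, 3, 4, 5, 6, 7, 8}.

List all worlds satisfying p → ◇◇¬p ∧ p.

{2, 8}

1: p is T, ◇◇¬p ∧ p is F. ✗
2: p is F, ◇◇¬p ∧ p is F. ✓
3: p is T, ◇◇¬p ∧ p is F. ✗
4: p is T, ◇◇¬p ∧ p is F. ✗
5: p is T, ◇◇¬p ∧ p is F. ✗
6: p is T, ◇◇¬p ∧ p is F. ✗
7: p is T, ◇◇¬p ∧ p is F. ✗
8: p is T, ◇◇¬p ∧ p is T. ✓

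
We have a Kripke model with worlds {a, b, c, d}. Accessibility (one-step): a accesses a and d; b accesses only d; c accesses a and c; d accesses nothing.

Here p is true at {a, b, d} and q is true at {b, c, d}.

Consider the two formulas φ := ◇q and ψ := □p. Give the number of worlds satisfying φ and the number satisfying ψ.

3 and 3

For ◇q:
a: successors {a, d}; q there: a:F, d:T. ✓
b: successors {d}; q there: d:T. ✓
c: successors {a, c}; q there: a:F, c:T. ✓
d: no successors, so ◇q fails. ✗
— 3 worlds.
For □p:
a: successors {a, d}; p there: a:T, d:T. ✓
b: successors {d}; p there: d:T. ✓
c: successors {a, c}; p there: a:T, c:F. ✗
d: no successors, so □p holds vacuously. ✓
— 3 worlds.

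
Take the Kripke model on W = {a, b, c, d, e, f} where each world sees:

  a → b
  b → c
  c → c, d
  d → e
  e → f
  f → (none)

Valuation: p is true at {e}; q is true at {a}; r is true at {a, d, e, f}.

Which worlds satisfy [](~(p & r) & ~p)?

{a, b, c, e, f}

a: successors {b}; ~(p & r) & ~p there: b:T. ✓
b: successors {c}; ~(p & r) & ~p there: c:T. ✓
c: successors {c, d}; ~(p & r) & ~p there: c:T, d:T. ✓
d: successors {e}; ~(p & r) & ~p there: e:F. ✗
e: successors {f}; ~(p & r) & ~p there: f:T. ✓
f: no successors, so [](~(p & r) & ~p) holds vacuously. ✓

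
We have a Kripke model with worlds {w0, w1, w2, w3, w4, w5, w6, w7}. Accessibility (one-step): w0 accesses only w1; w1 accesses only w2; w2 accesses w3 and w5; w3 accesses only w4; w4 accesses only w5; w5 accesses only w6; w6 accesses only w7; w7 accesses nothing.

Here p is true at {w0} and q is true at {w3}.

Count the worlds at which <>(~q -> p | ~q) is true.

7

w0: successors {w1}; ~q -> p | ~q there: w1:T. ✓
w1: successors {w2}; ~q -> p | ~q there: w2:T. ✓
w2: successors {w3, w5}; ~q -> p | ~q there: w3:T, w5:T. ✓
w3: successors {w4}; ~q -> p | ~q there: w4:T. ✓
w4: successors {w5}; ~q -> p | ~q there: w5:T. ✓
w5: successors {w6}; ~q -> p | ~q there: w6:T. ✓
w6: successors {w7}; ~q -> p | ~q there: w7:T. ✓
w7: no successors, so <>(~q -> p | ~q) fails. ✗
Satisfying worlds: {w0, w1, w2, w3, w4, w5, w6}.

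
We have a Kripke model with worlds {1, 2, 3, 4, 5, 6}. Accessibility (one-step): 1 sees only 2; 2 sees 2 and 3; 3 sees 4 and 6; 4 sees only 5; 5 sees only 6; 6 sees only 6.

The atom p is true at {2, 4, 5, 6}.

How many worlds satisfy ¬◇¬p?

1: ◇¬p is F. ✓
2: ◇¬p is T. ✗
3: ◇¬p is F. ✓
4: ◇¬p is F. ✓
5: ◇¬p is F. ✓
6: ◇¬p is F. ✓
Satisfying worlds: {1, 3, 4, 5, 6}.

5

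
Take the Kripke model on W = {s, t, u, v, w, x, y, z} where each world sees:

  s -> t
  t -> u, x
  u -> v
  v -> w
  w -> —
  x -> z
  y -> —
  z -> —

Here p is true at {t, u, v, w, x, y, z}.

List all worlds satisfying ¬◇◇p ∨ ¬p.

{s, v, w, x, y, z}

s: ¬◇◇p is F, ¬p is T. ✓
t: ¬◇◇p is F, ¬p is F. ✗
u: ¬◇◇p is F, ¬p is F. ✗
v: ¬◇◇p is T, ¬p is F. ✓
w: ¬◇◇p is T, ¬p is F. ✓
x: ¬◇◇p is T, ¬p is F. ✓
y: ¬◇◇p is T, ¬p is F. ✓
z: ¬◇◇p is T, ¬p is F. ✓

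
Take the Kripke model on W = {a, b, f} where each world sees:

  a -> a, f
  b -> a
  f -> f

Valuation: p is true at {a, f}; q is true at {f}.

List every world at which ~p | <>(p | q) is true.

a: ~p is F, <>(p | q) is T. ✓
b: ~p is T, <>(p | q) is T. ✓
f: ~p is F, <>(p | q) is T. ✓

{a, b, f}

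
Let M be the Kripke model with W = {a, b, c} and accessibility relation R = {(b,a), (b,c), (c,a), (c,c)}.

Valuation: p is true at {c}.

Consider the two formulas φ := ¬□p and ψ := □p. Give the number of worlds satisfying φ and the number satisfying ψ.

2 and 1

For ¬□p:
a: □p is T. ✗
b: □p is F. ✓
c: □p is F. ✓
— 2 worlds.
For □p:
a: no successors, so □p holds vacuously. ✓
b: successors {a, c}; p there: a:F, c:T. ✗
c: successors {a, c}; p there: a:F, c:T. ✗
— 1 world.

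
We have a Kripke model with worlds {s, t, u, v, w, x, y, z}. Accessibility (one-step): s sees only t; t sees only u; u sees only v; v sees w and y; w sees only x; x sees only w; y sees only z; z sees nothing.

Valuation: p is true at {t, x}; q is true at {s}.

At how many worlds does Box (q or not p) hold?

6

s: successors {t}; q or not p there: t:F. ✗
t: successors {u}; q or not p there: u:T. ✓
u: successors {v}; q or not p there: v:T. ✓
v: successors {w, y}; q or not p there: w:T, y:T. ✓
w: successors {x}; q or not p there: x:F. ✗
x: successors {w}; q or not p there: w:T. ✓
y: successors {z}; q or not p there: z:T. ✓
z: no successors, so Box (q or not p) holds vacuously. ✓
Satisfying worlds: {t, u, v, x, y, z}.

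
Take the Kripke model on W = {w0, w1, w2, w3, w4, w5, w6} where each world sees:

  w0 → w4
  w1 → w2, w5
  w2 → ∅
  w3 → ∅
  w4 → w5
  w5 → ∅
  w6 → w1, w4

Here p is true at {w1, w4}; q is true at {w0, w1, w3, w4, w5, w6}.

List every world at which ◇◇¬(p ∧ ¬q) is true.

{w0, w6}

w0: successors {w4}; ◇¬(p ∧ ¬q) there: w4:T. ✓
w1: successors {w2, w5}; ◇¬(p ∧ ¬q) there: w2:F, w5:F. ✗
w2: no successors, so ◇◇¬(p ∧ ¬q) fails. ✗
w3: no successors, so ◇◇¬(p ∧ ¬q) fails. ✗
w4: successors {w5}; ◇¬(p ∧ ¬q) there: w5:F. ✗
w5: no successors, so ◇◇¬(p ∧ ¬q) fails. ✗
w6: successors {w1, w4}; ◇¬(p ∧ ¬q) there: w1:T, w4:T. ✓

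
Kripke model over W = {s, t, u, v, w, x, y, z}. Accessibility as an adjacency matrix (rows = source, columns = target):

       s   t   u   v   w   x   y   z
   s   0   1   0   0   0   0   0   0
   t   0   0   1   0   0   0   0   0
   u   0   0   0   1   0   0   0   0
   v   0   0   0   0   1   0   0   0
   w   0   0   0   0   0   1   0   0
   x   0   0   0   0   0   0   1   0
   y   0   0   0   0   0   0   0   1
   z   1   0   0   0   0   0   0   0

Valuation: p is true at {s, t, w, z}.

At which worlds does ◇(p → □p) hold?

{t, u, w, x, y, z}

s: successors {t}; p → □p there: t:F. ✗
t: successors {u}; p → □p there: u:T. ✓
u: successors {v}; p → □p there: v:T. ✓
v: successors {w}; p → □p there: w:F. ✗
w: successors {x}; p → □p there: x:T. ✓
x: successors {y}; p → □p there: y:T. ✓
y: successors {z}; p → □p there: z:T. ✓
z: successors {s}; p → □p there: s:T. ✓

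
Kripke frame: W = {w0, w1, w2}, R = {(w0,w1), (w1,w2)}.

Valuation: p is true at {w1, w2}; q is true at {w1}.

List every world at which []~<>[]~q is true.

{w1, w2}

w0: successors {w1}; ~<>[]~q there: w1:F. ✗
w1: successors {w2}; ~<>[]~q there: w2:T. ✓
w2: no successors, so []~<>[]~q holds vacuously. ✓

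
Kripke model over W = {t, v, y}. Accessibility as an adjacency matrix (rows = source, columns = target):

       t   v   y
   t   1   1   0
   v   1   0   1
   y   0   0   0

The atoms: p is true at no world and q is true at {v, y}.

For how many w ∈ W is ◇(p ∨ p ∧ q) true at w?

0

t: successors {t, v}; p ∨ p ∧ q there: t:F, v:F. ✗
v: successors {t, y}; p ∨ p ∧ q there: t:F, y:F. ✗
y: no successors, so ◇(p ∨ p ∧ q) fails. ✗
Satisfying worlds: ∅.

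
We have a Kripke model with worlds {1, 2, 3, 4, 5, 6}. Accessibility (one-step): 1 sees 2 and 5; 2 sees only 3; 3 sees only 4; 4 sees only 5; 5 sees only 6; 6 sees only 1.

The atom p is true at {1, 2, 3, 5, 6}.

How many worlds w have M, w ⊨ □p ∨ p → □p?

1: □p ∨ p is T, □p is T. ✓
2: □p ∨ p is T, □p is T. ✓
3: □p ∨ p is T, □p is F. ✗
4: □p ∨ p is T, □p is T. ✓
5: □p ∨ p is T, □p is T. ✓
6: □p ∨ p is T, □p is T. ✓
Satisfying worlds: {1, 2, 4, 5, 6}.

5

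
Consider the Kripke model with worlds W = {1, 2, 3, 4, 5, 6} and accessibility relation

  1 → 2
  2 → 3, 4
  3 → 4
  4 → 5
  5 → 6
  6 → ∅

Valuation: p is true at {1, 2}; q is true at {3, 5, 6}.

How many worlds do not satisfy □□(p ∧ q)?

4

1: successors {2}; □(p ∧ q) there: 2:F. ✗
2: successors {3, 4}; □(p ∧ q) there: 3:F, 4:F. ✗
3: successors {4}; □(p ∧ q) there: 4:F. ✗
4: successors {5}; □(p ∧ q) there: 5:F. ✗
5: successors {6}; □(p ∧ q) there: 6:T. ✓
6: no successors, so □□(p ∧ q) holds vacuously. ✓
Satisfying worlds: {5, 6}.
So □□(p ∧ q) fails at the other 4 worlds.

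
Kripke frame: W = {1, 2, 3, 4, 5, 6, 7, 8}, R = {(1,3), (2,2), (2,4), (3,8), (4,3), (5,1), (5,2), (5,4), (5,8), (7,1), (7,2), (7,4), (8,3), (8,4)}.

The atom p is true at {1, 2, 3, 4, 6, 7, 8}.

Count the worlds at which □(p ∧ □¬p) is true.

1: successors {3}; p ∧ □¬p there: 3:F. ✗
2: successors {2, 4}; p ∧ □¬p there: 2:F, 4:F. ✗
3: successors {8}; p ∧ □¬p there: 8:F. ✗
4: successors {3}; p ∧ □¬p there: 3:F. ✗
5: successors {1, 2, 4, 8}; p ∧ □¬p there: 1:F, 2:F, 4:F, 8:F. ✗
6: no successors, so □(p ∧ □¬p) holds vacuously. ✓
7: successors {1, 2, 4}; p ∧ □¬p there: 1:F, 2:F, 4:F. ✗
8: successors {3, 4}; p ∧ □¬p there: 3:F, 4:F. ✗
Satisfying worlds: {6}.

1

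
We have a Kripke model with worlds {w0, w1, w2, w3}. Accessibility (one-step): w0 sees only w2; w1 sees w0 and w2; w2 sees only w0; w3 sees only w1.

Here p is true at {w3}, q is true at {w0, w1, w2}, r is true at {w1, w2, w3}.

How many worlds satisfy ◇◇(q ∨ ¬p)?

4

w0: successors {w2}; ◇(q ∨ ¬p) there: w2:T. ✓
w1: successors {w0, w2}; ◇(q ∨ ¬p) there: w0:T, w2:T. ✓
w2: successors {w0}; ◇(q ∨ ¬p) there: w0:T. ✓
w3: successors {w1}; ◇(q ∨ ¬p) there: w1:T. ✓
Satisfying worlds: {w0, w1, w2, w3}.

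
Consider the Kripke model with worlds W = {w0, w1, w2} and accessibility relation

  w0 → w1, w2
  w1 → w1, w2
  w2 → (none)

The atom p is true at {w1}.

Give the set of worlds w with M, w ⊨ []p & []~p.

{w2}

w0: []p is F, []~p is F. ✗
w1: []p is F, []~p is F. ✗
w2: []p is T, []~p is T. ✓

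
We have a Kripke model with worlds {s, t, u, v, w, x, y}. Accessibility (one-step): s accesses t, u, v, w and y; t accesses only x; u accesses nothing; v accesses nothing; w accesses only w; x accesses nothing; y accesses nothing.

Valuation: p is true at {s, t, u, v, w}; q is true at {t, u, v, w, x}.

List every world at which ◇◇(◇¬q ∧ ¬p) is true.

s: successors {t, u, v, w, y}; ◇(◇¬q ∧ ¬p) there: t:F, u:F, v:F, w:F, y:F. ✗
t: successors {x}; ◇(◇¬q ∧ ¬p) there: x:F. ✗
u: no successors, so ◇◇(◇¬q ∧ ¬p) fails. ✗
v: no successors, so ◇◇(◇¬q ∧ ¬p) fails. ✗
w: successors {w}; ◇(◇¬q ∧ ¬p) there: w:F. ✗
x: no successors, so ◇◇(◇¬q ∧ ¬p) fails. ✗
y: no successors, so ◇◇(◇¬q ∧ ¬p) fails. ✗

∅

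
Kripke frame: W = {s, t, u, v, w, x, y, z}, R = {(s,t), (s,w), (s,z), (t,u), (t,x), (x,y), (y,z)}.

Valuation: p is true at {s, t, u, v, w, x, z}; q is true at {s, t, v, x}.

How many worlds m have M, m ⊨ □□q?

s: successors {t, w, z}; □q there: t:F, w:T, z:T. ✗
t: successors {u, x}; □q there: u:T, x:F. ✗
u: no successors, so □□q holds vacuously. ✓
v: no successors, so □□q holds vacuously. ✓
w: no successors, so □□q holds vacuously. ✓
x: successors {y}; □q there: y:F. ✗
y: successors {z}; □q there: z:T. ✓
z: no successors, so □□q holds vacuously. ✓
Satisfying worlds: {u, v, w, y, z}.

5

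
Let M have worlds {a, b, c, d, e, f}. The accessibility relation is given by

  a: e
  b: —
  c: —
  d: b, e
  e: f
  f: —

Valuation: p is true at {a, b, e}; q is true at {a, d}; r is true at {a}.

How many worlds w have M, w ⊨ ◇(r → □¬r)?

3

a: successors {e}; r → □¬r there: e:T. ✓
b: no successors, so ◇(r → □¬r) fails. ✗
c: no successors, so ◇(r → □¬r) fails. ✗
d: successors {b, e}; r → □¬r there: b:T, e:T. ✓
e: successors {f}; r → □¬r there: f:T. ✓
f: no successors, so ◇(r → □¬r) fails. ✗
Satisfying worlds: {a, d, e}.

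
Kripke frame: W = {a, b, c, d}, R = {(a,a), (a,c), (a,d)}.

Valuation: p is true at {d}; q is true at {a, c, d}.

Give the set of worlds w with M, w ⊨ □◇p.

{b, c, d}

a: successors {a, c, d}; ◇p there: a:T, c:F, d:F. ✗
b: no successors, so □◇p holds vacuously. ✓
c: no successors, so □◇p holds vacuously. ✓
d: no successors, so □◇p holds vacuously. ✓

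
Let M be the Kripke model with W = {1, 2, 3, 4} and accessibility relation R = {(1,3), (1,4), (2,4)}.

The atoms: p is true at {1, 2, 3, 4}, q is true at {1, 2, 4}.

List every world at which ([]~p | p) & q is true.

{1, 2, 4}

1: []~p | p is T, q is T. ✓
2: []~p | p is T, q is T. ✓
3: []~p | p is T, q is F. ✗
4: []~p | p is T, q is T. ✓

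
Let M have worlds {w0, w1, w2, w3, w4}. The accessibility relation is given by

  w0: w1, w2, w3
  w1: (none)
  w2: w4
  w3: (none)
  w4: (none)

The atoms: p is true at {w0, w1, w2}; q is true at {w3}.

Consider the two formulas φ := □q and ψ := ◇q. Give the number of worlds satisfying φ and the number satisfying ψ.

For □q:
w0: successors {w1, w2, w3}; q there: w1:F, w2:F, w3:T. ✗
w1: no successors, so □q holds vacuously. ✓
w2: successors {w4}; q there: w4:F. ✗
w3: no successors, so □q holds vacuously. ✓
w4: no successors, so □q holds vacuously. ✓
— 3 worlds.
For ◇q:
w0: successors {w1, w2, w3}; q there: w1:F, w2:F, w3:T. ✓
w1: no successors, so ◇q fails. ✗
w2: successors {w4}; q there: w4:F. ✗
w3: no successors, so ◇q fails. ✗
w4: no successors, so ◇q fails. ✗
— 1 world.

3 and 1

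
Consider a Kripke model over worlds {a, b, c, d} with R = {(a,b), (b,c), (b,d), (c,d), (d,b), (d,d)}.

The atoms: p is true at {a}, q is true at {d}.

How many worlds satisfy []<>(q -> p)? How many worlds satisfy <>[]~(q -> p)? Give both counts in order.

For []<>(q -> p):
a: successors {b}; <>(q -> p) there: b:T. ✓
b: successors {c, d}; <>(q -> p) there: c:F, d:T. ✗
c: successors {d}; <>(q -> p) there: d:T. ✓
d: successors {b, d}; <>(q -> p) there: b:T, d:T. ✓
— 3 worlds.
For <>[]~(q -> p):
a: successors {b}; []~(q -> p) there: b:F. ✗
b: successors {c, d}; []~(q -> p) there: c:T, d:F. ✓
c: successors {d}; []~(q -> p) there: d:F. ✗
d: successors {b, d}; []~(q -> p) there: b:F, d:F. ✗
— 1 world.

3 and 1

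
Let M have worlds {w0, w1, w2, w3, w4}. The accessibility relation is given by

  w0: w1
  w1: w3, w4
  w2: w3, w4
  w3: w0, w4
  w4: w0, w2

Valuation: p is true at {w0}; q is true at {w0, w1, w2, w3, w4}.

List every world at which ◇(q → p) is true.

w0: successors {w1}; q → p there: w1:F. ✗
w1: successors {w3, w4}; q → p there: w3:F, w4:F. ✗
w2: successors {w3, w4}; q → p there: w3:F, w4:F. ✗
w3: successors {w0, w4}; q → p there: w0:T, w4:F. ✓
w4: successors {w0, w2}; q → p there: w0:T, w2:F. ✓

{w3, w4}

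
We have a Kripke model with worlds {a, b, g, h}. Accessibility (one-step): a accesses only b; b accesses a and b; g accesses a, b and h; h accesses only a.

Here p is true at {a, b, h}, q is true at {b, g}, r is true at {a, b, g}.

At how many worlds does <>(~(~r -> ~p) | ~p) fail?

3

a: successors {b}; ~(~r -> ~p) | ~p there: b:F. ✗
b: successors {a, b}; ~(~r -> ~p) | ~p there: a:F, b:F. ✗
g: successors {a, b, h}; ~(~r -> ~p) | ~p there: a:F, b:F, h:T. ✓
h: successors {a}; ~(~r -> ~p) | ~p there: a:F. ✗
Satisfying worlds: {g}.
So <>(~(~r -> ~p) | ~p) fails at the other 3 worlds.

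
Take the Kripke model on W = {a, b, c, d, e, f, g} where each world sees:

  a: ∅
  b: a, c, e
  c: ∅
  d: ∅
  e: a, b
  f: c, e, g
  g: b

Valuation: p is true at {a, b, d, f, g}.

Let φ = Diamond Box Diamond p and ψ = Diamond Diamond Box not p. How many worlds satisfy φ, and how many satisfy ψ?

3 and 4

For Diamond Box Diamond p:
a: no successors, so Diamond Box Diamond p fails. ✗
b: successors {a, c, e}; Box Diamond p there: a:T, c:T, e:F. ✓
c: no successors, so Diamond Box Diamond p fails. ✗
d: no successors, so Diamond Box Diamond p fails. ✗
e: successors {a, b}; Box Diamond p there: a:T, b:F. ✓
f: successors {c, e, g}; Box Diamond p there: c:T, e:F, g:T. ✓
g: successors {b}; Box Diamond p there: b:F. ✗
— 3 worlds.
For Diamond Diamond Box not p:
a: no successors, so Diamond Diamond Box not p fails. ✗
b: successors {a, c, e}; Diamond Box not p there: a:F, c:F, e:T. ✓
c: no successors, so Diamond Diamond Box not p fails. ✗
d: no successors, so Diamond Diamond Box not p fails. ✗
e: successors {a, b}; Diamond Box not p there: a:F, b:T. ✓
f: successors {c, e, g}; Diamond Box not p there: c:F, e:T, g:F. ✓
g: successors {b}; Diamond Box not p there: b:T. ✓
— 4 worlds.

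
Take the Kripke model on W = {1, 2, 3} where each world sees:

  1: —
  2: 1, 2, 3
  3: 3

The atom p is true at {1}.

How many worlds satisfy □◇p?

1: no successors, so □◇p holds vacuously. ✓
2: successors {1, 2, 3}; ◇p there: 1:F, 2:T, 3:F. ✗
3: successors {3}; ◇p there: 3:F. ✗
Satisfying worlds: {1}.

1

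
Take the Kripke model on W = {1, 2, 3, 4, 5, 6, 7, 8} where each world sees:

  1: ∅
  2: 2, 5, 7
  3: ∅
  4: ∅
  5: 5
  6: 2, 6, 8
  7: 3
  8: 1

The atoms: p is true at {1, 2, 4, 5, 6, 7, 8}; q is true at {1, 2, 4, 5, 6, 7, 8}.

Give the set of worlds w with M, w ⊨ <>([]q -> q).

{2, 5, 6, 8}

1: no successors, so <>([]q -> q) fails. ✗
2: successors {2, 5, 7}; []q -> q there: 2:T, 5:T, 7:T. ✓
3: no successors, so <>([]q -> q) fails. ✗
4: no successors, so <>([]q -> q) fails. ✗
5: successors {5}; []q -> q there: 5:T. ✓
6: successors {2, 6, 8}; []q -> q there: 2:T, 6:T, 8:T. ✓
7: successors {3}; []q -> q there: 3:F. ✗
8: successors {1}; []q -> q there: 1:T. ✓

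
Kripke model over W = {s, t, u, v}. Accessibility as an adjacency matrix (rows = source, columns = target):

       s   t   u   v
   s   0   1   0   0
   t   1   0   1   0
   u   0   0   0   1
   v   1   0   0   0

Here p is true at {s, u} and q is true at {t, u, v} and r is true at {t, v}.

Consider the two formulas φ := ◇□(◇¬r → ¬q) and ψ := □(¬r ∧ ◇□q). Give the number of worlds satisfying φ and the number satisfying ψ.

2 and 0

For ◇□(◇¬r → ¬q):
s: successors {t}; □(◇¬r → ¬q) there: t:T. ✓
t: successors {s, u}; □(◇¬r → ¬q) there: s:F, u:F. ✗
u: successors {v}; □(◇¬r → ¬q) there: v:T. ✓
v: successors {s}; □(◇¬r → ¬q) there: s:F. ✗
— 2 worlds.
For □(¬r ∧ ◇□q):
s: successors {t}; ¬r ∧ ◇□q there: t:F. ✗
t: successors {s, u}; ¬r ∧ ◇□q there: s:F, u:F. ✗
u: successors {v}; ¬r ∧ ◇□q there: v:F. ✗
v: successors {s}; ¬r ∧ ◇□q there: s:F. ✗
— 0 worlds.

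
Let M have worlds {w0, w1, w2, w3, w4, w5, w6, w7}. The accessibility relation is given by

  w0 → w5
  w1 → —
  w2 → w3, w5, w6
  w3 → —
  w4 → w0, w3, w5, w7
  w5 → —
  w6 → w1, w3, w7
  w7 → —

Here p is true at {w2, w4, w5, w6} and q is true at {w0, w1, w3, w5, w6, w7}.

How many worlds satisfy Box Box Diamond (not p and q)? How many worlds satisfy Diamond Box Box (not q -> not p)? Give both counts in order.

For Box Box Diamond (not p and q):
w0: successors {w5}; Box Diamond (not p and q) there: w5:T. ✓
w1: no successors, so Box Box Diamond (not p and q) holds vacuously. ✓
w2: successors {w3, w5, w6}; Box Diamond (not p and q) there: w3:T, w5:T, w6:F. ✗
w3: no successors, so Box Box Diamond (not p and q) holds vacuously. ✓
w4: successors {w0, w3, w5, w7}; Box Diamond (not p and q) there: w0:F, w3:T, w5:T, w7:T. ✗
w5: no successors, so Box Box Diamond (not p and q) holds vacuously. ✓
w6: successors {w1, w3, w7}; Box Diamond (not p and q) there: w1:T, w3:T, w7:T. ✓
w7: no successors, so Box Box Diamond (not p and q) holds vacuously. ✓
— 6 worlds.
For Diamond Box Box (not q -> not p):
w0: successors {w5}; Box Box (not q -> not p) there: w5:T. ✓
w1: no successors, so Diamond Box Box (not q -> not p) fails. ✗
w2: successors {w3, w5, w6}; Box Box (not q -> not p) there: w3:T, w5:T, w6:T. ✓
w3: no successors, so Diamond Box Box (not q -> not p) fails. ✗
w4: successors {w0, w3, w5, w7}; Box Box (not q -> not p) there: w0:T, w3:T, w5:T, w7:T. ✓
w5: no successors, so Diamond Box Box (not q -> not p) fails. ✗
w6: successors {w1, w3, w7}; Box Box (not q -> not p) there: w1:T, w3:T, w7:T. ✓
w7: no successors, so Diamond Box Box (not q -> not p) fails. ✗
— 4 worlds.

6 and 4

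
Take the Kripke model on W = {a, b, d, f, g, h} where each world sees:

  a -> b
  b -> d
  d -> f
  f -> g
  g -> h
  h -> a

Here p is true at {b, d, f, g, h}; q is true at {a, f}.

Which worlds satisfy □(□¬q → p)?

{a, b, d, f, g}

a: successors {b}; □¬q → p there: b:T. ✓
b: successors {d}; □¬q → p there: d:T. ✓
d: successors {f}; □¬q → p there: f:T. ✓
f: successors {g}; □¬q → p there: g:T. ✓
g: successors {h}; □¬q → p there: h:T. ✓
h: successors {a}; □¬q → p there: a:F. ✗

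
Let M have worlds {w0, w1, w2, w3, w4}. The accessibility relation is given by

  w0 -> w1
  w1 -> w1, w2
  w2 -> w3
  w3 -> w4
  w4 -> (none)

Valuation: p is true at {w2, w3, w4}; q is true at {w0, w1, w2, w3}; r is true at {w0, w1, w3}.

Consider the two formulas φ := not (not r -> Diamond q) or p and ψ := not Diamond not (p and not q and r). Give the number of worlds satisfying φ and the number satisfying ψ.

For not (not r -> Diamond q) or p:
w0: not (not r -> Diamond q) is F, p is F. ✗
w1: not (not r -> Diamond q) is F, p is F. ✗
w2: not (not r -> Diamond q) is F, p is T. ✓
w3: not (not r -> Diamond q) is F, p is T. ✓
w4: not (not r -> Diamond q) is T, p is T. ✓
— 3 worlds.
For not Diamond not (p and not q and r):
w0: Diamond not (p and not q and r) is T. ✗
w1: Diamond not (p and not q and r) is T. ✗
w2: Diamond not (p and not q and r) is T. ✗
w3: Diamond not (p and not q and r) is T. ✗
w4: Diamond not (p and not q and r) is F. ✓
— 1 world.

3 and 1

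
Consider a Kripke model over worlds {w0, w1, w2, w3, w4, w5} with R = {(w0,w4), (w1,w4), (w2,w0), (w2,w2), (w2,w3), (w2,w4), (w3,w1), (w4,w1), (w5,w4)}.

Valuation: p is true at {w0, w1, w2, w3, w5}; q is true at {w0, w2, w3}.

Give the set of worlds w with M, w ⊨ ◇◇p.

{w0, w1, w2, w5}

w0: successors {w4}; ◇p there: w4:T. ✓
w1: successors {w4}; ◇p there: w4:T. ✓
w2: successors {w0, w2, w3, w4}; ◇p there: w0:F, w2:T, w3:T, w4:T. ✓
w3: successors {w1}; ◇p there: w1:F. ✗
w4: successors {w1}; ◇p there: w1:F. ✗
w5: successors {w4}; ◇p there: w4:T. ✓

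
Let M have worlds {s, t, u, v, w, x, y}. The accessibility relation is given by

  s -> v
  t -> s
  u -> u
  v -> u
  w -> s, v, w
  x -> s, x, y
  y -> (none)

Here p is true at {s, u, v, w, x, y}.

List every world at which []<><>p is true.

s: successors {v}; <><>p there: v:T. ✓
t: successors {s}; <><>p there: s:T. ✓
u: successors {u}; <><>p there: u:T. ✓
v: successors {u}; <><>p there: u:T. ✓
w: successors {s, v, w}; <><>p there: s:T, v:T, w:T. ✓
x: successors {s, x, y}; <><>p there: s:T, x:T, y:F. ✗
y: no successors, so []<><>p holds vacuously. ✓

{s, t, u, v, w, y}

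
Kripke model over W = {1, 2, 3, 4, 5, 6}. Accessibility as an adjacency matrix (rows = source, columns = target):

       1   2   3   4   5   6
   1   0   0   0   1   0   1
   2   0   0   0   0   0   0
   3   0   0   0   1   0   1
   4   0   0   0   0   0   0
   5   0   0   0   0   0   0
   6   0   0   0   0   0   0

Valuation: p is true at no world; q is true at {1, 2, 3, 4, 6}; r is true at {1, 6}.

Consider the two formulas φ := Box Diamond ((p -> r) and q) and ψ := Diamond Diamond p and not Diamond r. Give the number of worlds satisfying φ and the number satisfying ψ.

4 and 0

For Box Diamond ((p -> r) and q):
1: successors {4, 6}; Diamond ((p -> r) and q) there: 4:F, 6:F. ✗
2: no successors, so Box Diamond ((p -> r) and q) holds vacuously. ✓
3: successors {4, 6}; Diamond ((p -> r) and q) there: 4:F, 6:F. ✗
4: no successors, so Box Diamond ((p -> r) and q) holds vacuously. ✓
5: no successors, so Box Diamond ((p -> r) and q) holds vacuously. ✓
6: no successors, so Box Diamond ((p -> r) and q) holds vacuously. ✓
— 4 worlds.
For Diamond Diamond p and not Diamond r:
1: Diamond Diamond p is F, not Diamond r is F. ✗
2: Diamond Diamond p is F, not Diamond r is T. ✗
3: Diamond Diamond p is F, not Diamond r is F. ✗
4: Diamond Diamond p is F, not Diamond r is T. ✗
5: Diamond Diamond p is F, not Diamond r is T. ✗
6: Diamond Diamond p is F, not Diamond r is T. ✗
— 0 worlds.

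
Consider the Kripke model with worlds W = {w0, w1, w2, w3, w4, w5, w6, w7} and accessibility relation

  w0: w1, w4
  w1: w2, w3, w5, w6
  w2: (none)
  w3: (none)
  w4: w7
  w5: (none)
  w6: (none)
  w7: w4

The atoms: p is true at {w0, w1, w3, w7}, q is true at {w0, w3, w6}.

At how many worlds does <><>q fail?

w0: successors {w1, w4}; <>q there: w1:T, w4:F. ✓
w1: successors {w2, w3, w5, w6}; <>q there: w2:F, w3:F, w5:F, w6:F. ✗
w2: no successors, so <><>q fails. ✗
w3: no successors, so <><>q fails. ✗
w4: successors {w7}; <>q there: w7:F. ✗
w5: no successors, so <><>q fails. ✗
w6: no successors, so <><>q fails. ✗
w7: successors {w4}; <>q there: w4:F. ✗
Satisfying worlds: {w0}.
So <><>q fails at the other 7 worlds.

7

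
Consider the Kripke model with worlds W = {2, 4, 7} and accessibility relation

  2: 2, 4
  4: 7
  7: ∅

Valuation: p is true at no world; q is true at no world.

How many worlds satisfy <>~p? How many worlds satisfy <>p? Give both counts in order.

2 and 0

For <>~p:
2: successors {2, 4}; ~p there: 2:T, 4:T. ✓
4: successors {7}; ~p there: 7:T. ✓
7: no successors, so <>~p fails. ✗
— 2 worlds.
For <>p:
2: successors {2, 4}; p there: 2:F, 4:F. ✗
4: successors {7}; p there: 7:F. ✗
7: no successors, so <>p fails. ✗
— 0 worlds.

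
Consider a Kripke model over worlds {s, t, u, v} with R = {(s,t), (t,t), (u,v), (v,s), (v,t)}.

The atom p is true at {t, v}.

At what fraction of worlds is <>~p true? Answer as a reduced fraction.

1/4

s: successors {t}; ~p there: t:F. ✗
t: successors {t}; ~p there: t:F. ✗
u: successors {v}; ~p there: v:F. ✗
v: successors {s, t}; ~p there: s:T, t:F. ✓
That's 1 of 4 worlds, so 1/4.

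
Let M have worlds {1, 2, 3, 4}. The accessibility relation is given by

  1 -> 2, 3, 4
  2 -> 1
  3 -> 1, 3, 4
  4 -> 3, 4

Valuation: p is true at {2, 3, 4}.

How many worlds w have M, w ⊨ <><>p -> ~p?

1

1: <><>p is T, ~p is T. ✓
2: <><>p is T, ~p is F. ✗
3: <><>p is T, ~p is F. ✗
4: <><>p is T, ~p is F. ✗
Satisfying worlds: {1}.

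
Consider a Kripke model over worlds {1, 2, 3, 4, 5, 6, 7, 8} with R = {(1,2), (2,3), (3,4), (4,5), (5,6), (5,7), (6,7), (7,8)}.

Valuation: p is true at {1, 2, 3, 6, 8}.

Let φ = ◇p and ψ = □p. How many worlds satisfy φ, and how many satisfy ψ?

For ◇p:
1: successors {2}; p there: 2:T. ✓
2: successors {3}; p there: 3:T. ✓
3: successors {4}; p there: 4:F. ✗
4: successors {5}; p there: 5:F. ✗
5: successors {6, 7}; p there: 6:T, 7:F. ✓
6: successors {7}; p there: 7:F. ✗
7: successors {8}; p there: 8:T. ✓
8: no successors, so ◇p fails. ✗
— 4 worlds.
For □p:
1: successors {2}; p there: 2:T. ✓
2: successors {3}; p there: 3:T. ✓
3: successors {4}; p there: 4:F. ✗
4: successors {5}; p there: 5:F. ✗
5: successors {6, 7}; p there: 6:T, 7:F. ✗
6: successors {7}; p there: 7:F. ✗
7: successors {8}; p there: 8:T. ✓
8: no successors, so □p holds vacuously. ✓
— 4 worlds.

4 and 4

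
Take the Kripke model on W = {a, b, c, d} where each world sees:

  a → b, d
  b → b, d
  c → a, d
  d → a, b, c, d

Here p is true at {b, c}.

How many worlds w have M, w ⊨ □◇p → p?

a: □◇p is T, p is F. ✗
b: □◇p is T, p is T. ✓
c: □◇p is T, p is T. ✓
d: □◇p is F, p is F. ✓
Satisfying worlds: {b, c, d}.

3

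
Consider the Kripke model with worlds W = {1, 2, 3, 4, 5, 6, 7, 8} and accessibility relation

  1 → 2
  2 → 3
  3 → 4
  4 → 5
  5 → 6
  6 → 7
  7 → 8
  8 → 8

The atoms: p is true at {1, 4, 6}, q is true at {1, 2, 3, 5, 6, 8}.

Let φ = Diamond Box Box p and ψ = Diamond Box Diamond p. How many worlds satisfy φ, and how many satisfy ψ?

2 and 2

For Diamond Box Box p:
1: successors {2}; Box Box p there: 2:T. ✓
2: successors {3}; Box Box p there: 3:F. ✗
3: successors {4}; Box Box p there: 4:T. ✓
4: successors {5}; Box Box p there: 5:F. ✗
5: successors {6}; Box Box p there: 6:F. ✗
6: successors {7}; Box Box p there: 7:F. ✗
7: successors {8}; Box Box p there: 8:F. ✗
8: successors {8}; Box Box p there: 8:F. ✗
— 2 worlds.
For Diamond Box Diamond p:
1: successors {2}; Box Diamond p there: 2:T. ✓
2: successors {3}; Box Diamond p there: 3:F. ✗
3: successors {4}; Box Diamond p there: 4:T. ✓
4: successors {5}; Box Diamond p there: 5:F. ✗
5: successors {6}; Box Diamond p there: 6:F. ✗
6: successors {7}; Box Diamond p there: 7:F. ✗
7: successors {8}; Box Diamond p there: 8:F. ✗
8: successors {8}; Box Diamond p there: 8:F. ✗
— 2 worlds.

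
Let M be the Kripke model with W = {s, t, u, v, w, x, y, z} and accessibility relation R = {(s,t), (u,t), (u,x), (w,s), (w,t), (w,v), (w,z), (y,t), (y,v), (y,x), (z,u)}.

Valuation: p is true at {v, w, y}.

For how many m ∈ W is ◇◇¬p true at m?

2

s: successors {t}; ◇¬p there: t:F. ✗
t: no successors, so ◇◇¬p fails. ✗
u: successors {t, x}; ◇¬p there: t:F, x:F. ✗
v: no successors, so ◇◇¬p fails. ✗
w: successors {s, t, v, z}; ◇¬p there: s:T, t:F, v:F, z:T. ✓
x: no successors, so ◇◇¬p fails. ✗
y: successors {t, v, x}; ◇¬p there: t:F, v:F, x:F. ✗
z: successors {u}; ◇¬p there: u:T. ✓
Satisfying worlds: {w, z}.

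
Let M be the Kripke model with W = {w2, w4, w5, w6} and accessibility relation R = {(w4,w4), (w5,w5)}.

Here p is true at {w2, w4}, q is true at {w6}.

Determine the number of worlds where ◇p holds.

1

w2: no successors, so ◇p fails. ✗
w4: successors {w4}; p there: w4:T. ✓
w5: successors {w5}; p there: w5:F. ✗
w6: no successors, so ◇p fails. ✗
Satisfying worlds: {w4}.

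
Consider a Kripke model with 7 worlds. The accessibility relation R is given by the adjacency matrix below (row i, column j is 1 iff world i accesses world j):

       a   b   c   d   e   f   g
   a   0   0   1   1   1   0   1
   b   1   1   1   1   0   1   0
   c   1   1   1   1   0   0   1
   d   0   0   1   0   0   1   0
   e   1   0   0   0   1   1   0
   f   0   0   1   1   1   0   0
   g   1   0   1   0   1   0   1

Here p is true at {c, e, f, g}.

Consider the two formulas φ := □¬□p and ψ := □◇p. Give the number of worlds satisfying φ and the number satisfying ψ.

For □¬□p:
a: successors {c, d, e, g}; ¬□p there: c:T, d:F, e:T, g:T. ✗
b: successors {a, b, c, d, f}; ¬□p there: a:T, b:T, c:T, d:F, f:T. ✗
c: successors {a, b, c, d, g}; ¬□p there: a:T, b:T, c:T, d:F, g:T. ✗
d: successors {c, f}; ¬□p there: c:T, f:T. ✓
e: successors {a, e, f}; ¬□p there: a:T, e:T, f:T. ✓
f: successors {c, d, e}; ¬□p there: c:T, d:F, e:T. ✗
g: successors {a, c, e, g}; ¬□p there: a:T, c:T, e:T, g:T. ✓
— 3 worlds.
For □◇p:
a: successors {c, d, e, g}; ◇p there: c:T, d:T, e:T, g:T. ✓
b: successors {a, b, c, d, f}; ◇p there: a:T, b:T, c:T, d:T, f:T. ✓
c: successors {a, b, c, d, g}; ◇p there: a:T, b:T, c:T, d:T, g:T. ✓
d: successors {c, f}; ◇p there: c:T, f:T. ✓
e: successors {a, e, f}; ◇p there: a:T, e:T, f:T. ✓
f: successors {c, d, e}; ◇p there: c:T, d:T, e:T. ✓
g: successors {a, c, e, g}; ◇p there: a:T, c:T, e:T, g:T. ✓
— 7 worlds.

3 and 7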